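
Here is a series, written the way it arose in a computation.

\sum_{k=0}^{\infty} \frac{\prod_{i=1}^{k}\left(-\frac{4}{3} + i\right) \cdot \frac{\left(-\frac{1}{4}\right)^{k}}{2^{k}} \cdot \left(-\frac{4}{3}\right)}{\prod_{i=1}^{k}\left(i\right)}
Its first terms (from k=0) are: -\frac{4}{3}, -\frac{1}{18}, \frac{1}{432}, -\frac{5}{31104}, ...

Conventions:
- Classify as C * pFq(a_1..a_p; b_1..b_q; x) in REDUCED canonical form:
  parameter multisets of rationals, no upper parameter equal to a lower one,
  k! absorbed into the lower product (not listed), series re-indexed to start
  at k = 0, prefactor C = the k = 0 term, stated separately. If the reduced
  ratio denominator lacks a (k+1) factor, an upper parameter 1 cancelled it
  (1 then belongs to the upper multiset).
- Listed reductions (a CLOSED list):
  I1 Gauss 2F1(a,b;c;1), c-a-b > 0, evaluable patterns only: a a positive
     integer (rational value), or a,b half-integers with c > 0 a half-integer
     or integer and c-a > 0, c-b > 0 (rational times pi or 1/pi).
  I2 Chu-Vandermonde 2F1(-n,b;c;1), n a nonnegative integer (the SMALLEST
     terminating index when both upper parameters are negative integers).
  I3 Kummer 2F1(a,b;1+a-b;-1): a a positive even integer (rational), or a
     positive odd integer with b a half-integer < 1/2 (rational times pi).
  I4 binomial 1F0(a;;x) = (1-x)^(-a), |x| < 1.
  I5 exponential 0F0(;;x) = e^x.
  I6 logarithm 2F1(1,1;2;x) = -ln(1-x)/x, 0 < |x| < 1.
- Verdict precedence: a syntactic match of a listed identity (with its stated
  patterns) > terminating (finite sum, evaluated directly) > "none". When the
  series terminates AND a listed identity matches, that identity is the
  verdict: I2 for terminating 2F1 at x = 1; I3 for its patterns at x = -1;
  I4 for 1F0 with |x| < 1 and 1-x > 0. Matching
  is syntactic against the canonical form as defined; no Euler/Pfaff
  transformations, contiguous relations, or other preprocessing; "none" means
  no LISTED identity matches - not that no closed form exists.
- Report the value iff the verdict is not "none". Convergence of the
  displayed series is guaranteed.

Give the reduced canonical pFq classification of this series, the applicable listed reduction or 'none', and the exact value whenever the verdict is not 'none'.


Prefactor -\frac{4}{3}, argument -\frac{1}{8}: 1F0 with upper {-\frac{1}{3}} over lower {-}. Verdict (x = -\frac{1}{8}): the I4 binomial reduction applies (the 1F0 binomial series: exponent 1/3, x = -\frac{1}{8}). Sum: \left(-\frac{4}{3}\right) \cdot \left(\frac{9}{8}\right)^{\frac{1}{3}}.

Key observation: x = -\frac{1}{8} and the product of the first k integers (C = -4/3, x = -1/8) is k!.
Adjacent-term ratio: r(k) = -\frac{1}{8} * (k-\frac{1}{3}) / [(k+1)] ; factor over Q: parameters, x = -\frac{1}{8}, and C = -\frac{4}{3}.


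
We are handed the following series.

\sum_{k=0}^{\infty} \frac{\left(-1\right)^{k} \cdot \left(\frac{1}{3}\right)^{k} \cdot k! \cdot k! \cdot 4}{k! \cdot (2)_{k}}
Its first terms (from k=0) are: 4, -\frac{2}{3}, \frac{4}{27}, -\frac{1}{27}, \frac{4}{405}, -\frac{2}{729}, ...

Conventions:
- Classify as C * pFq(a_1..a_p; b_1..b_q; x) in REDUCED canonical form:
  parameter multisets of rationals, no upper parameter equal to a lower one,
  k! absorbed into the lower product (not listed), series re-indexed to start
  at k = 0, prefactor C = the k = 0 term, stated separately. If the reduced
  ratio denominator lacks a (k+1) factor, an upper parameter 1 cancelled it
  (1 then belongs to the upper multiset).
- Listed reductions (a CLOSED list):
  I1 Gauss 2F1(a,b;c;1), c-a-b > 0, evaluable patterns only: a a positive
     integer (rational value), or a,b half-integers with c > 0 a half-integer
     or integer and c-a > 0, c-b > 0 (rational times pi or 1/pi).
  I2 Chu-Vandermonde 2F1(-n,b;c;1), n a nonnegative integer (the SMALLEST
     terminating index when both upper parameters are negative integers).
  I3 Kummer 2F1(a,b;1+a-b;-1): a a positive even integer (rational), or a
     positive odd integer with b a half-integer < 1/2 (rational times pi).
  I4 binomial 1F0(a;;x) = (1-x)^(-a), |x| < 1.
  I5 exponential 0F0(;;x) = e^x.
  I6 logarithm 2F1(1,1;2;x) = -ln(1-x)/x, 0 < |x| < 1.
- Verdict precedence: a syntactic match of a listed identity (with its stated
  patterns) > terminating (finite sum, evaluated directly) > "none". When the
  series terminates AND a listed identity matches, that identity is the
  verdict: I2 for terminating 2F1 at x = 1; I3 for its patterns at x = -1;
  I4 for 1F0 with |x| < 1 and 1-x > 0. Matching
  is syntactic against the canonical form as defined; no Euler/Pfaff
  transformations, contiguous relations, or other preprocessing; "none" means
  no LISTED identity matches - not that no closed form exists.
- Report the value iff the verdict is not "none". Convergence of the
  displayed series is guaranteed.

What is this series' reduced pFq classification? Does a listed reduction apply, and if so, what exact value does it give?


At argument -\frac{1}{3}: a 2F1 with upper {1, 1}, lower {2}, scaled by C = 4. Verdict at x = -\frac{1}{3}: the I6 logarithm reduction matches (the logarithm: parameters (1,1;2), x = -\frac{1}{3}). Sum: 12 \cdot \ln\left(\frac{4}{3}\right).

The tell: x = -\frac{1}{3} and the factorial ratio (C = 4, x = -1/3) (k+a-1)!/(a-1)! is a rising factorial (a)_k.
Consecutive-term ratio: r(k) = -\frac{1}{3} * (k+1) (k+1) / [(k+2) (k+1)] - poly over poly, x = -\frac{1}{3} from leading terms; C = 4 at k = 0.


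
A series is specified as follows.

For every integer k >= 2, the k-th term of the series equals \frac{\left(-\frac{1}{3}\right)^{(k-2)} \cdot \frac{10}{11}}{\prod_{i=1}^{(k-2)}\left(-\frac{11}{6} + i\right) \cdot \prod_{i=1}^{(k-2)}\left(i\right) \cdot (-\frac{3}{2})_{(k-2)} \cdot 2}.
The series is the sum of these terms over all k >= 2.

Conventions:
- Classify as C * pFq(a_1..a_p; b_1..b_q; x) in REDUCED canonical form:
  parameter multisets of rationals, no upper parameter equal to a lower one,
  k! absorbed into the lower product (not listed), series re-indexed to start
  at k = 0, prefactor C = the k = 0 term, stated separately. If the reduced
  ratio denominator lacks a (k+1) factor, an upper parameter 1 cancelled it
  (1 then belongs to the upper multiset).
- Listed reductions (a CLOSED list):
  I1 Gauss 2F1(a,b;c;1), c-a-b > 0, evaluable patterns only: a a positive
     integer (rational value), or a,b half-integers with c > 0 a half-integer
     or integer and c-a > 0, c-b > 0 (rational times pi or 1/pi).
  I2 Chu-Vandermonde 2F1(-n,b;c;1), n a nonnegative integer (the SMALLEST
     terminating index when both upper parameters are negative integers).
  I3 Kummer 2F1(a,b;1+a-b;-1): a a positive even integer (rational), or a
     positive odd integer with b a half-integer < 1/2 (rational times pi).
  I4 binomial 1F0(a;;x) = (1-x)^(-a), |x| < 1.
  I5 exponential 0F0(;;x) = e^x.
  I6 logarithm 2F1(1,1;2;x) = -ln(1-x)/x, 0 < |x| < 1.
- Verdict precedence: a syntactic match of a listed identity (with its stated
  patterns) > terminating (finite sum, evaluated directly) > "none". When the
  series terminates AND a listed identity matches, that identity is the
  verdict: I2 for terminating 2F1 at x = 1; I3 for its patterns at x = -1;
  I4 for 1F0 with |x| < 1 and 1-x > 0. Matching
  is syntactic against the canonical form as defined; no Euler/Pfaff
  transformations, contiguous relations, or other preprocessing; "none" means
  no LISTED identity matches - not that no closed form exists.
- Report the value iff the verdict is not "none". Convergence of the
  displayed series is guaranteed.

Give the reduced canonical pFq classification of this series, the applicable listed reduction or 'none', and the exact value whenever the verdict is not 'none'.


x = -\frac{1}{3} here; the reduced form reads 0F2, upper {-}, lower {-\frac{3}{2}, -\frac{5}{6}}, C = \frac{5}{11}. Verdict: no listed reduction: x = -\frac{1}{3} and upper {-} fail every I1-I6 pattern.

Key observation: t_0 = \frac{5}{11} here, and the lower running product (prefactor 5/11) is a rising factorial.
Ratio: r(k) = -\frac{1}{3} * 1 / [(k-\frac{3}{2}) (k-\frac{5}{6}) (k+1)] - rational; roots negated = parameters, x = -\frac{1}{3}, C = \frac{5}{11}.


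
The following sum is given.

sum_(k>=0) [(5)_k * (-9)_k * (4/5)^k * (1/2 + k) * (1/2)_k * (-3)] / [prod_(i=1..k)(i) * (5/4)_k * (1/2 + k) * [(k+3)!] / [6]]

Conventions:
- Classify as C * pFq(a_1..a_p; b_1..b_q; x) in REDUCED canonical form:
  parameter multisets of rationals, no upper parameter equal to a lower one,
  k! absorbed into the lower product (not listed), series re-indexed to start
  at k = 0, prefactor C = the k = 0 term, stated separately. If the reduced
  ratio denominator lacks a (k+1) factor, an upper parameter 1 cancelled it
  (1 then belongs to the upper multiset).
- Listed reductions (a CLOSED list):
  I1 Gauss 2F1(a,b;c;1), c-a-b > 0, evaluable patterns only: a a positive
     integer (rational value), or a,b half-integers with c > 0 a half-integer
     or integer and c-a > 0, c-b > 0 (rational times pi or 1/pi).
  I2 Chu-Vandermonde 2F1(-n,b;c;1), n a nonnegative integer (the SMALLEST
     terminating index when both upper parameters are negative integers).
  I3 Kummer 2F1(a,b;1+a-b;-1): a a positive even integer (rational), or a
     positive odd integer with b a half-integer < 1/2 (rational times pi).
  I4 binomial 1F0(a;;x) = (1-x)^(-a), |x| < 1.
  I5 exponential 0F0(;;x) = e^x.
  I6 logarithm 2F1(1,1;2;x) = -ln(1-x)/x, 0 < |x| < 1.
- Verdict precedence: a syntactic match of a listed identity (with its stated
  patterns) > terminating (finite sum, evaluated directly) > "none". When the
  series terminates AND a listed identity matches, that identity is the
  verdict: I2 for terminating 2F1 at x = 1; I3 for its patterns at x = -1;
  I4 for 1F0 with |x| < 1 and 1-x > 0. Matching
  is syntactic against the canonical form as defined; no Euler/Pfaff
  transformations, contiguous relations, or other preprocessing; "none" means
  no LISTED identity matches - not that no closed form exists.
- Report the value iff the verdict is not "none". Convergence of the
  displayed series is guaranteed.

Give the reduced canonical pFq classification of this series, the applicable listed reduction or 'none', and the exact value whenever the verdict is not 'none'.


x = 4/5 here; the reduced form reads 3F2, upper {-9, 1/2, 5}, lower {5/4, 4}, C = -3. Verdict: terminating - no listed pattern fits, but -9 in the upper list cuts the series at k = 9; direct evaluation. Exact value: -1627837403577/2315751953125.

Key step: with t_0 = -3, k + 1/2 divides numerator and denominator alike; prefactor -3 after cancelling.
Term ratio: r(k) = (4/5) * (k-9) (k+1/2) (k+5) / [(k+5/4) (k+4) (k+1)] - rational in k. x = (4/5); t_0 = -3; negate the roots.


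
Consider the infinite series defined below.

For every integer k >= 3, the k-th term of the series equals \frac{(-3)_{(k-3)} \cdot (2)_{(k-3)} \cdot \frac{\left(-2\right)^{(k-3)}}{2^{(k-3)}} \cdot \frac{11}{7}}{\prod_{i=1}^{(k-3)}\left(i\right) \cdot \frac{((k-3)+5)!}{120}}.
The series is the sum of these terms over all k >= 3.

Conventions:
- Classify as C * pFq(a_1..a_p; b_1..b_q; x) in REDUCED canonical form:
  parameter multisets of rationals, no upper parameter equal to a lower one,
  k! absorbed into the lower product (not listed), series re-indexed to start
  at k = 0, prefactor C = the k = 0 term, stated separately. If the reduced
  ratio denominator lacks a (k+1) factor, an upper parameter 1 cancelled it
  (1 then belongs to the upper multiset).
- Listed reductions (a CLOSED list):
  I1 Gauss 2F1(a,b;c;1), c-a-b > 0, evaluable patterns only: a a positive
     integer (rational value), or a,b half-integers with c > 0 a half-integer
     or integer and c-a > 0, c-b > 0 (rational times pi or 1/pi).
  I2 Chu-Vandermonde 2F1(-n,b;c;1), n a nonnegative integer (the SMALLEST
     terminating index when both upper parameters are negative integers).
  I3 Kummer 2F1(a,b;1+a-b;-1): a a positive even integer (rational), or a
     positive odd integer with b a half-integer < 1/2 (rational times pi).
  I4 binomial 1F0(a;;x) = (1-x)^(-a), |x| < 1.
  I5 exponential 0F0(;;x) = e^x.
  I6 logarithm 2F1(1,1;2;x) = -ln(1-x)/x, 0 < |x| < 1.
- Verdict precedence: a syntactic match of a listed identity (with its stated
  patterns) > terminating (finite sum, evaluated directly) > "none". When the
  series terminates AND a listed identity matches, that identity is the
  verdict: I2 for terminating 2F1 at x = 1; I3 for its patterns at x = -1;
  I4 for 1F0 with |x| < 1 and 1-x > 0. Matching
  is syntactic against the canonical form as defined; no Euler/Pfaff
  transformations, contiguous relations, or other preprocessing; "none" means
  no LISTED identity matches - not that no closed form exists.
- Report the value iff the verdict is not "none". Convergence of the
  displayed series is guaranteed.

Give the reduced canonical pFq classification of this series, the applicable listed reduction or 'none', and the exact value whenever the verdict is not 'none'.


Classification (C = \frac{11}{7}): 2F1 with upper {-3, 2}, lower {6}, argument x = -1. Verdict: Kummer (I3) applies (x = -1; c = 6 equals 1+a-b for upper {-3, 2}: listed pattern). Sum: \frac{55}{14}.

Key observation: x = -1 and the denominator's factorial ratio (C = 11/7, x = -1) is a lower Pochhammer.
Ratio: r(k) = -1 * (k-3) (k+2) / [(k+6) (k+1)] - rational in k, leading ratio -1; with t_0 = \frac{11}{7}, classification follows.


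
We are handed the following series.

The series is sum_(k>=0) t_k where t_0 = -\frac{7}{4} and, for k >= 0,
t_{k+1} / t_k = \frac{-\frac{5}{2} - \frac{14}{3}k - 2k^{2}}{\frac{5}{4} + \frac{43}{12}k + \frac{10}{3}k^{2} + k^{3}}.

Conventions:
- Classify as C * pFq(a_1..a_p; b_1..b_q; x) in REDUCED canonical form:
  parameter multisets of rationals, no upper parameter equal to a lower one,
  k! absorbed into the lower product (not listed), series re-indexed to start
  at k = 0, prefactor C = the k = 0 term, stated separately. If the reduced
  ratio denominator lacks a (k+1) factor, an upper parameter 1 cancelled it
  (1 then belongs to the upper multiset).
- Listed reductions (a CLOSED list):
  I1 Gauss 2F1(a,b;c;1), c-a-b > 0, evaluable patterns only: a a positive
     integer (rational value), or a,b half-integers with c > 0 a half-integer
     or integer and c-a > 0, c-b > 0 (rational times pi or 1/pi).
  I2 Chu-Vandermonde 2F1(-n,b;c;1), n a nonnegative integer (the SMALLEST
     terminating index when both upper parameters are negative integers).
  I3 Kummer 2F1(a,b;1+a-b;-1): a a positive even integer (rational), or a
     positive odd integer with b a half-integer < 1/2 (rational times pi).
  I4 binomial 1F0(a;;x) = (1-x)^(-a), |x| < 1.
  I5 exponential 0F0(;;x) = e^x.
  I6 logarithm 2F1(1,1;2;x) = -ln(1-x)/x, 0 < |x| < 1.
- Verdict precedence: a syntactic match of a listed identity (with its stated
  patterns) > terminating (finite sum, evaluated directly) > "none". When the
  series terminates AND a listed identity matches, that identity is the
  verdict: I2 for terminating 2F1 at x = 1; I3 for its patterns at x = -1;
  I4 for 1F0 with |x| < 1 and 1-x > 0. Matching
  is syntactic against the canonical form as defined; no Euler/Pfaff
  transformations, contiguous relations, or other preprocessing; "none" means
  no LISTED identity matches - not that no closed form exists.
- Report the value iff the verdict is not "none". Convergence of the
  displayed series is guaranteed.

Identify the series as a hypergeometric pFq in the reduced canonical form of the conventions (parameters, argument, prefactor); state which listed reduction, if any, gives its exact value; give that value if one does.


With C = -\frac{7}{4}: the canonical form is 0F0(-; -; -2). Verdict: the I5 exponential reduction applies (the 0F0 exponential series at x = -2). Its exact value is \left(-\frac{7}{4}\right) \cdot e^{-2}.

Structural cue: t_0 being -\frac{7}{4}, the expanded ratio factors over Q; prefactor -7/4, roots give parameters.
Ratio: r(k) = -2 * 1 / [(k+1)] - poly over poly, x = -2 from leading terms; C = -\frac{7}{4} at k = 0.


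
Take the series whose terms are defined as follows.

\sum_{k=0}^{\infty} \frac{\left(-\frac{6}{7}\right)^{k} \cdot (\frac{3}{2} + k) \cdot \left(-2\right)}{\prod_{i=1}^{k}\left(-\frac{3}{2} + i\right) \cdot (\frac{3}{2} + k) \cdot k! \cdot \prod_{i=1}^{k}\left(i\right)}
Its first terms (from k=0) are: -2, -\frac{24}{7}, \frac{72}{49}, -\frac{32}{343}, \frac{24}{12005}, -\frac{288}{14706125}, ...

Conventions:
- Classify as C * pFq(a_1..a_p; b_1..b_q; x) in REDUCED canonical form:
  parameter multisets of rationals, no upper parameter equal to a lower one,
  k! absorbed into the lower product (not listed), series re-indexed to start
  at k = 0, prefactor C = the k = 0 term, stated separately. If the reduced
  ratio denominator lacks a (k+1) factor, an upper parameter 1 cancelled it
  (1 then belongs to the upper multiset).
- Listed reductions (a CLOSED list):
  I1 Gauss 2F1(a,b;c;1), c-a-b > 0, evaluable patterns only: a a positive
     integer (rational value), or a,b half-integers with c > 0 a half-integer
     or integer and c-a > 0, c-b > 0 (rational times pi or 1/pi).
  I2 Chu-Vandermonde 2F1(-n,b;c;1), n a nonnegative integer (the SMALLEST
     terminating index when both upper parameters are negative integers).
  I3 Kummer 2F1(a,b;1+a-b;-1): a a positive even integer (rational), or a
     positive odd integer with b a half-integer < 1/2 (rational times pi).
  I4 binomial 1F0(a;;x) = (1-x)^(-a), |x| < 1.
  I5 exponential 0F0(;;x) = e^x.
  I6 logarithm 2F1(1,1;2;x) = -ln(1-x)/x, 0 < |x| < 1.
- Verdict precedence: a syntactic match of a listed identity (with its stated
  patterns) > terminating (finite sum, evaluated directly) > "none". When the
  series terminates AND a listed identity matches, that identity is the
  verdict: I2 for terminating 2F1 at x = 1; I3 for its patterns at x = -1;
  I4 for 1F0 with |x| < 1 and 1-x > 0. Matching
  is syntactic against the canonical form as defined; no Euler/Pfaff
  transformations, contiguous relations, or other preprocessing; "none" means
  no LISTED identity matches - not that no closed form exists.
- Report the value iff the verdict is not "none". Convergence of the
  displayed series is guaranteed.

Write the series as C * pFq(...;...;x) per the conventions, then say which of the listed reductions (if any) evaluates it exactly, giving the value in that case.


At argument -\frac{6}{7}: a 0F2 with upper {-}, lower {-\frac{1}{2}, 1}, scaled by C = -2. Verdict: none - at argument -\frac{6}{7} the multisets {-} ; {-\frac{1}{2}, 1} match no listed identity.

First insight: t_0 being -2, the lower running product (prefactor -2) is a rising factorial.
Consecutive-term ratio: r(k) = -\frac{6}{7} * 1 / [(k-\frac{1}{2}) (k+1) (k+1)] - rational; roots negated = parameters, x = -\frac{6}{7}, C = -2.


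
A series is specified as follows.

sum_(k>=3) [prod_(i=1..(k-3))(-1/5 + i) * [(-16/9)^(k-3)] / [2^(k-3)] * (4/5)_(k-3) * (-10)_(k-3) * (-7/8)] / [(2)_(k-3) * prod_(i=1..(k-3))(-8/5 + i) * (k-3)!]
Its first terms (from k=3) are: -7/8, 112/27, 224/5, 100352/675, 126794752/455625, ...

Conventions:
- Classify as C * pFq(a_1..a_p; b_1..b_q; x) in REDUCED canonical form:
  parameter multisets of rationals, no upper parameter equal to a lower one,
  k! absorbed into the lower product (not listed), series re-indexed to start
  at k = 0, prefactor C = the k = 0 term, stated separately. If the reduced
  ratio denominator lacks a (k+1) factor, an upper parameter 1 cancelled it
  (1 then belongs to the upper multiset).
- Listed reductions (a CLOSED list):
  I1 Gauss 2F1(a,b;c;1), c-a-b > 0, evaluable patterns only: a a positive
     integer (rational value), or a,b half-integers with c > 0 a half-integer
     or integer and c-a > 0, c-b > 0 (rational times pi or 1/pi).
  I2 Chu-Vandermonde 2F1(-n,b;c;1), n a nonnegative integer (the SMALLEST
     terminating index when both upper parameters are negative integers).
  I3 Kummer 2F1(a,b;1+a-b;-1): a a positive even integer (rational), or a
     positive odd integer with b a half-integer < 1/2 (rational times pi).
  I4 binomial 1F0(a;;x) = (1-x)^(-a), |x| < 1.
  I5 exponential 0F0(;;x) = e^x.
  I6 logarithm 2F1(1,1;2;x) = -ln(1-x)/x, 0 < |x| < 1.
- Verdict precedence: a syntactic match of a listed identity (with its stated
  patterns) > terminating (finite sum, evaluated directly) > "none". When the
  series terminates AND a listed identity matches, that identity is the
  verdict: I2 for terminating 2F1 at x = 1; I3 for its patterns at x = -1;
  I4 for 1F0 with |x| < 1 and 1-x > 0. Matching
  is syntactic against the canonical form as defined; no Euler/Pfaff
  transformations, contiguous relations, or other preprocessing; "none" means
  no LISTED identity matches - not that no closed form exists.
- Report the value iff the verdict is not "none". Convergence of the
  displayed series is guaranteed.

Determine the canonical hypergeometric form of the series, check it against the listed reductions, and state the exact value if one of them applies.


Canonical form: C = -7/8 times 3F2 with upper {-10, 4/5, 4/5}, lower {-3/5, 2}, x = -8/9. Verdict: terminating - upper parameter -10 makes this a finite sum (last index 10), evaluated exactly. Hence: 548169820450424239875815399/424073342645841796875000.

Key step: x = (-8/9) and the lower running product (C = -7/8, x = -8/9) is a rising factorial.
Step ratio: r(k) = (-8/9) * (k-10) (k+4/5) (k+4/5) / [(k-3/5) (k+2) (k+1)] ; factor over Q: parameters, x = (-8/9), and C = -7/8.


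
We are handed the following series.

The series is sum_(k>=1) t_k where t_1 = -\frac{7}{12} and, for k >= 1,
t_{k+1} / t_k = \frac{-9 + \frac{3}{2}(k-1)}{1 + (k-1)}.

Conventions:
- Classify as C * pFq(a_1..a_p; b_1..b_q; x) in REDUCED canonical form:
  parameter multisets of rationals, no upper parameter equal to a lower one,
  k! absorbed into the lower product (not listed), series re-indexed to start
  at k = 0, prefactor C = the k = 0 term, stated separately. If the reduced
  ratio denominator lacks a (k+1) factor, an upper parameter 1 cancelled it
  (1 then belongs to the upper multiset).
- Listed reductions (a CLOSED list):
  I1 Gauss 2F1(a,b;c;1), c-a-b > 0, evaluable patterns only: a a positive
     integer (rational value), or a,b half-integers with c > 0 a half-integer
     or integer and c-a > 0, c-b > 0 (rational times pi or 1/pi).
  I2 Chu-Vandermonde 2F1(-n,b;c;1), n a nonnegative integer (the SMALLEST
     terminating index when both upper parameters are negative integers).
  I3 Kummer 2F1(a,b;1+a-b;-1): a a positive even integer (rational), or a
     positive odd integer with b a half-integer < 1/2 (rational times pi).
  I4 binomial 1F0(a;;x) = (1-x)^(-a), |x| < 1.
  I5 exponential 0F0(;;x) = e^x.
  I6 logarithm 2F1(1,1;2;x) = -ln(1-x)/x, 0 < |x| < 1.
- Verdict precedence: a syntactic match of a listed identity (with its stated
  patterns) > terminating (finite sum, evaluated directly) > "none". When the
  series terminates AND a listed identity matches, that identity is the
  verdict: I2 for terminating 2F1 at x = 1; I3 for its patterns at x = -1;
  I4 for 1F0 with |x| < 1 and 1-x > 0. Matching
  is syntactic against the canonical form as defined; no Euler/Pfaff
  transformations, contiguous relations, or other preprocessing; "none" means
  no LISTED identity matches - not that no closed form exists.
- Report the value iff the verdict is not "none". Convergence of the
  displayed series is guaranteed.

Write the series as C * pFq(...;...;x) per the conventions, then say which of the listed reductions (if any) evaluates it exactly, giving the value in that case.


x = \frac{3}{2} here; the reduced form reads 1F0, upper {-6}, lower {-}, C = -\frac{7}{12}. Verdict: terminating. (-6)_k vanishes past k = 6, leaving a 7-term sum, computed directly. Sum: -\frac{7}{768}.

Key observation: x = \frac{3}{2} and roots of the ratio polynomials (C = -7/12) are the negated parameters.
Consecutive-term ratio: r(k) = \frac{3}{2} * (k-6) / [(k+1)] - rational in k. x = \frac{3}{2}; t_0 = -\frac{7}{12}; negate the roots.


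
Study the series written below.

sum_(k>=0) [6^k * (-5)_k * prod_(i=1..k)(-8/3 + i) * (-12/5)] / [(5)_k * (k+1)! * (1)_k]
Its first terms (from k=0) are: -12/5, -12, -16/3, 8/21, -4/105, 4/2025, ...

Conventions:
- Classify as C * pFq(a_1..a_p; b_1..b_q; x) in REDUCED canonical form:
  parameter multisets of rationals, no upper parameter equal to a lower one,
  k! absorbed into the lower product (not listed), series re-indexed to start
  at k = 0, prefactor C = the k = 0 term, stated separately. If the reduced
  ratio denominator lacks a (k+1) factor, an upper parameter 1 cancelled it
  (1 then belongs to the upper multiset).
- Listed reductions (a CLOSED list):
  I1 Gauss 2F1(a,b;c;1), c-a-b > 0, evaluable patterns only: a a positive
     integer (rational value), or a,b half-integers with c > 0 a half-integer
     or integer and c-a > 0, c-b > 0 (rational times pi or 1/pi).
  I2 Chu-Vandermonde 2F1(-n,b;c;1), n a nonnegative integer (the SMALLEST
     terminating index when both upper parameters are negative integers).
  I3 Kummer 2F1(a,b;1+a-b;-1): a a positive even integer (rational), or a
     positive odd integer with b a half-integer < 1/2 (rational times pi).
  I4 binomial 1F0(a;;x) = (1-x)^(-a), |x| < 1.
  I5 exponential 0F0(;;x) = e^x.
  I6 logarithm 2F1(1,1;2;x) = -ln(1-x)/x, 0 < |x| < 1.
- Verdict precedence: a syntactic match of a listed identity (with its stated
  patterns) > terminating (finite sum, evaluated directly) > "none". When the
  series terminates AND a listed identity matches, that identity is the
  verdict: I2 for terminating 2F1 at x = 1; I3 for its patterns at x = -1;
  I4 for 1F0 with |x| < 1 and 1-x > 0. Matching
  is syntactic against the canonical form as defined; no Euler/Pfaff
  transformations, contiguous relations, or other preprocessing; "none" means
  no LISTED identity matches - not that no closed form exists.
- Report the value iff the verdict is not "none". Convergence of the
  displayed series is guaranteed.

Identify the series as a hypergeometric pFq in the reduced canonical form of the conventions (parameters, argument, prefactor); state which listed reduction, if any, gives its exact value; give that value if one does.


Classification (C = -12/5): 2F2 with upper {-5, -5/3}, lower {2, 5}, argument x = 6. Verdict: terminating - the sum ends at index 5 because -5 is a negative integer; exact evaluation follows. Exact value: -274832/14175.

Structural cue: from the first term -12/5: (1)_k (C = -12/5, x = 6) is k! itself.
Adjacent-term ratio: r(k) = 6 * (k-5) (k-5/3) / [(k+2) (k+5) (k+1)] - rational in k, leading ratio 6; with t_0 = -12/5, classification follows.


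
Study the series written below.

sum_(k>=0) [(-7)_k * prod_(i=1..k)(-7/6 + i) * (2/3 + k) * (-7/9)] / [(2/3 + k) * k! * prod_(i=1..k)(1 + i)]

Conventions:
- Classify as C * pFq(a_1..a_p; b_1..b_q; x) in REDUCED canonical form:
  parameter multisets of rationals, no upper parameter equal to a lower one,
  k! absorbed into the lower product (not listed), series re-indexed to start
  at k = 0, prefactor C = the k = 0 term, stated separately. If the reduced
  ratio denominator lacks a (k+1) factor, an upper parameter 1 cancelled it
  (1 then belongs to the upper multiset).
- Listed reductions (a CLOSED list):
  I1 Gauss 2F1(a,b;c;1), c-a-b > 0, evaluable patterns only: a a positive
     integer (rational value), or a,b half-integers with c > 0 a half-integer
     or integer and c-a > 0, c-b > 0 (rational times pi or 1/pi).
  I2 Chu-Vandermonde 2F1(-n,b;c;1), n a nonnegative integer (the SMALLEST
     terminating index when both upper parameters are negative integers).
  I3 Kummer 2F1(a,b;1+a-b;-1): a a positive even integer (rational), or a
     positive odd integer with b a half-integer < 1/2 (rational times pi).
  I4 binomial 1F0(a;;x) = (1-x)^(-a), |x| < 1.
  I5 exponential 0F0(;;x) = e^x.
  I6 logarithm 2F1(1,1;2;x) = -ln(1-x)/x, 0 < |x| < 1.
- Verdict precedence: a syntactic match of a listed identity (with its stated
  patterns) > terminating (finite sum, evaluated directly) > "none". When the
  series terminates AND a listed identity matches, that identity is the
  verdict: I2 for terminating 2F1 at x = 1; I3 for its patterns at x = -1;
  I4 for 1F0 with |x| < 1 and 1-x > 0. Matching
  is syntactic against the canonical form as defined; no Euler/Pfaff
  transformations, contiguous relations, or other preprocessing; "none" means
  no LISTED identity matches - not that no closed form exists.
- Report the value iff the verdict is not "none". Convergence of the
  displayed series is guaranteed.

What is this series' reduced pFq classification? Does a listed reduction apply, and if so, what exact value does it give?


At argument 1: a 2F1 with upper {-7, -1/6}, lower {2}, scaled by C = -7/9. Verdict: this is Chu-Vandermonde (I2) (terminating 2F1 at x = 1 with n = 7, b = -1/6, c = 2). Its exact value is -2984660315/2902376448.

First insight: t_0 being -7/9, the running product (C = -7/9, x = 1) telescopes to a rising factorial.
Ratio: r(k) = 1 * (k-7) (k-1/6) / [(k+2) (k+1)] ; factor over Q: parameters, x = 1, and C = -7/9.


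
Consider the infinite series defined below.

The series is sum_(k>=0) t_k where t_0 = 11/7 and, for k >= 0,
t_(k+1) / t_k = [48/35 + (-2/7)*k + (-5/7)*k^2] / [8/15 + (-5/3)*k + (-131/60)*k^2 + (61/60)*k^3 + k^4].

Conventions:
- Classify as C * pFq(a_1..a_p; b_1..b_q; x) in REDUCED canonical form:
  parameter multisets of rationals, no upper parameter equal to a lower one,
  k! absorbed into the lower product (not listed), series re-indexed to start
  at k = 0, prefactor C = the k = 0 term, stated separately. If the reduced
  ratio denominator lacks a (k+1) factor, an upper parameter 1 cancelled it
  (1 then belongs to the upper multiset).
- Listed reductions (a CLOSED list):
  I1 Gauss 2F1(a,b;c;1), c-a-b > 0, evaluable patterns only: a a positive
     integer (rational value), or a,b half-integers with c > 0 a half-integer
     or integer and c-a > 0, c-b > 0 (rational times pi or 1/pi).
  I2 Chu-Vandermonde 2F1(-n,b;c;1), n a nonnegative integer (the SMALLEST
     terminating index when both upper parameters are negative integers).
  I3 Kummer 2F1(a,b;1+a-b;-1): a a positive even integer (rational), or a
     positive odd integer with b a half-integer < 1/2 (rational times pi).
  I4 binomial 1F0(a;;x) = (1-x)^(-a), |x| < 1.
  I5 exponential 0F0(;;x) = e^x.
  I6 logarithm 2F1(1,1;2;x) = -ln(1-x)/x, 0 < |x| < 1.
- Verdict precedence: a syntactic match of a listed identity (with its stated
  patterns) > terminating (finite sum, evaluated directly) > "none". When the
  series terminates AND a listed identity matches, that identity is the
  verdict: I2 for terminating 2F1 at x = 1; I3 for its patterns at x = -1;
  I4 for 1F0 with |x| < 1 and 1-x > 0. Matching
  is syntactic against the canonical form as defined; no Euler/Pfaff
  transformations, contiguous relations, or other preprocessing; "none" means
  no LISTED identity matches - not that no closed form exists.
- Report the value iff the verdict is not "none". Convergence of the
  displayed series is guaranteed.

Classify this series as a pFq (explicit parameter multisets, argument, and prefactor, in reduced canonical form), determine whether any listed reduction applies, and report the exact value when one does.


This is 11/7 * 1F2(-6/5; -4/3, -1/4; -5/7) in reduced canonical form. Verdict: none - this 1F2 at x = -5/7 matches no listed pattern, and upper {-6/5} holds no stopper.

Structural cue: t_0 = 11/7 here, and the expanded ratio factors over Q; C = 11/7, roots give parameters.
Ratio: r(k) = (-5/7) * (k-6/5) / [(k-4/3) (k-1/4) (k+1)] - poly over poly, x = (-5/7) from leading terms; C = 11/7 at k = 0.


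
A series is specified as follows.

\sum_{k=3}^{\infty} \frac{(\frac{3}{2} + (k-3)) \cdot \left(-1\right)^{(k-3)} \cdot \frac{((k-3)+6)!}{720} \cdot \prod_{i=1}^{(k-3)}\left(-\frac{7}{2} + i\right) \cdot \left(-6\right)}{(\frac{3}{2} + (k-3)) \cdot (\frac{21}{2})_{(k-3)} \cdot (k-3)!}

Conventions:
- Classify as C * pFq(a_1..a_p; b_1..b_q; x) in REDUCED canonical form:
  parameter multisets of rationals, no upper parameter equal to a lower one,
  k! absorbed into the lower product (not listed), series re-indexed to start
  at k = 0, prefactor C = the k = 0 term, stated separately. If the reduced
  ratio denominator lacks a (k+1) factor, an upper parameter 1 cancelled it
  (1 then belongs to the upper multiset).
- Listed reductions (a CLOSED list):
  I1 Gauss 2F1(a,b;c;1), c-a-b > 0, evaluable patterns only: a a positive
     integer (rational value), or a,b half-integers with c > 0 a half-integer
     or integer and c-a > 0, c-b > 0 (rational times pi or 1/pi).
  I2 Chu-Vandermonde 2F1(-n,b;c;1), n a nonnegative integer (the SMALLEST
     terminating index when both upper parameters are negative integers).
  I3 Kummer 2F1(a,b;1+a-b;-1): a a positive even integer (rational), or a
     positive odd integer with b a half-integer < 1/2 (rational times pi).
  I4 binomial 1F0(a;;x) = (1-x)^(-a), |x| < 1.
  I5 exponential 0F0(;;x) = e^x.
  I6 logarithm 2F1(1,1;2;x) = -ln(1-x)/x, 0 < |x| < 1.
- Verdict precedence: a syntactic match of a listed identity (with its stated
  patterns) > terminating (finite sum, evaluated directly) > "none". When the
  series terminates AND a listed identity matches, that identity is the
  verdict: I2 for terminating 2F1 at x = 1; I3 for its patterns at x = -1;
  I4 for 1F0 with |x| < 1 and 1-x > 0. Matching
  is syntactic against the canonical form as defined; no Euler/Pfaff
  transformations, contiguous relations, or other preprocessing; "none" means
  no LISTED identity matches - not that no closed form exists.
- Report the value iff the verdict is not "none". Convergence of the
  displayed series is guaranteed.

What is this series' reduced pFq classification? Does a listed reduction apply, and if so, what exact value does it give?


Prefactor -6, argument -1: 2F1 with upper {-\frac{5}{2}, 7} over lower {\frac{21}{2}}. Verdict at x = -1: Kummer (I3) matches (x = -1; c = \frac{21}{2} equals 1+a-b for upper {-\frac{5}{2}, 7}: listed pattern). Exact value: \left(-\frac{14549535}{2097152}\right) \cdot \pi.

Structural cue: x = -1 and the factor k + 3/2 cancels (top and bottom), leaving C = -6, x = -1.
Ratio: r(k) = -1 * (k-\frac{5}{2}) (k+7) / [(k+\frac{21}{2}) (k+1)] - rational in k. x = -1; t_0 = -6; negate the roots.


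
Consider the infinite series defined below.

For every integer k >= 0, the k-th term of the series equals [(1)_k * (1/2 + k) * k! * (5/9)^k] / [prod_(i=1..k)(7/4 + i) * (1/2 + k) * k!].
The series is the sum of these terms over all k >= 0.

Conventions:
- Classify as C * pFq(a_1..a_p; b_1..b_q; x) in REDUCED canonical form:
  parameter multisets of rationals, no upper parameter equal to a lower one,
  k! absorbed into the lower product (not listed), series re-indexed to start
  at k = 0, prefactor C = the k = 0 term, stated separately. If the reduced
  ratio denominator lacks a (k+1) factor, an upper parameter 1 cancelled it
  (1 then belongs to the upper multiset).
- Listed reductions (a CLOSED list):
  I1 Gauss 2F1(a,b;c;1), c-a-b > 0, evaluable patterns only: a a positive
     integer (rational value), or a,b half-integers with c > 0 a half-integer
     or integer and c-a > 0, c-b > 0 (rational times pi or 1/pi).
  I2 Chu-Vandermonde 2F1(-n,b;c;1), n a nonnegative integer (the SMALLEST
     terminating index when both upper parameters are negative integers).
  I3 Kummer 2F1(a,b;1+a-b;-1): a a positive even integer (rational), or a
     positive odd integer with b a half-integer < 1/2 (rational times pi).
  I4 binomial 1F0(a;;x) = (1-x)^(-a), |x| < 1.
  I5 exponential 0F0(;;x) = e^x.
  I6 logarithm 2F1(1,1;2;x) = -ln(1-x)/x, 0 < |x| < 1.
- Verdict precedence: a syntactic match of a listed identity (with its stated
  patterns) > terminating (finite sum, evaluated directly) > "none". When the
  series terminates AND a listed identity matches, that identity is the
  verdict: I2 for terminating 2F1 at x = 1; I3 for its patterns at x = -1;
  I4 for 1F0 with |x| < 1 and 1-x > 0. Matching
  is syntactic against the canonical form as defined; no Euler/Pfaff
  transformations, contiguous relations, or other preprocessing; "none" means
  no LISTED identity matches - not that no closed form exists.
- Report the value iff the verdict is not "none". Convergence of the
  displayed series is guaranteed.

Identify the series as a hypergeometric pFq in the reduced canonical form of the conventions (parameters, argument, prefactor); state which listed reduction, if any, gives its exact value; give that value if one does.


x = 5/9 here; the reduced form reads 2F1, upper {1, 1}, lower {11/4}, C = 1. Verdict: none here - no I1-I6 shape fits x = 5/9 with lower {11/4}.

Key observation: from the first term 1: striking the common factor k + 1/2 reduces the term (prefactor 1).
Term ratio: r(k) = (5/9) * (k+1) (k+1) / [(k+11/4) (k+1)] - rational; roots negated = parameters, x = (5/9), C = 1.


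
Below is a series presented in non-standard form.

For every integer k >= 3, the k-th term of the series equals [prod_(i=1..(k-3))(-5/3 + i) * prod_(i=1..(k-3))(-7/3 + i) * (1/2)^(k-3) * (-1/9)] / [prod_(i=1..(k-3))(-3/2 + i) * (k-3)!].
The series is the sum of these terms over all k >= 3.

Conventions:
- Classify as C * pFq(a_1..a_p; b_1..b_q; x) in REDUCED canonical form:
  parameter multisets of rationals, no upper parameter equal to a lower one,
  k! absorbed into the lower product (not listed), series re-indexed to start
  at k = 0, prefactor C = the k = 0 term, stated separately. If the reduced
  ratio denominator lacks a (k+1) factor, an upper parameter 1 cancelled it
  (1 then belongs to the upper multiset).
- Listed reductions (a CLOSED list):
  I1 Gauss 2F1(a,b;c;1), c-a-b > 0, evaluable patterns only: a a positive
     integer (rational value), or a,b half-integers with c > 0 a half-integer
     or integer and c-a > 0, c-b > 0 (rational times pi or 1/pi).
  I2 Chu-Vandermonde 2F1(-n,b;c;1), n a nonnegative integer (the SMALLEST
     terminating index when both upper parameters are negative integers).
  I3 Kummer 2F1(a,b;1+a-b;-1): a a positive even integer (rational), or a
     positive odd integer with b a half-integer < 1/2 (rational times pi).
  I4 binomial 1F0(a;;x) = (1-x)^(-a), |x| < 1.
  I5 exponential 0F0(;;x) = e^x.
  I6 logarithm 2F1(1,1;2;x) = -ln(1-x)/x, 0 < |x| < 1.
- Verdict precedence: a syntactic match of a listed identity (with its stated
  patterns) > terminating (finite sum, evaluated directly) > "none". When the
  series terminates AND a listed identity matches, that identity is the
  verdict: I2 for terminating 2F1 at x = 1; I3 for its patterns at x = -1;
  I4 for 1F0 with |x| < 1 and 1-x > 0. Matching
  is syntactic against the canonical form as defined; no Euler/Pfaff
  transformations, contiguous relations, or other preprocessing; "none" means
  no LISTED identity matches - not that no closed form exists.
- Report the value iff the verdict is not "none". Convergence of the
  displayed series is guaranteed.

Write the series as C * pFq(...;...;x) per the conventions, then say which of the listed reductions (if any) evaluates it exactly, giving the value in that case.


The tell: with t_0 = -1/9, the running product (C = -1/9) telescopes to a rising factorial.
Ratio: r(k) = (1/2) * (k-4/3) (k-2/3) / [(k-1/2) (k+1)] - rational in k. x = (1/2); t_0 = -1/9; negate the roots.

Reduced: x = 1/2, 2F1, upper = {-4/3, -2/3}, lower = {-1/2}, C = -1/9. Verdict: no listed reduction: x = 1/2 and upper {-4/3, -2/3} fail every I1-I6 pattern.


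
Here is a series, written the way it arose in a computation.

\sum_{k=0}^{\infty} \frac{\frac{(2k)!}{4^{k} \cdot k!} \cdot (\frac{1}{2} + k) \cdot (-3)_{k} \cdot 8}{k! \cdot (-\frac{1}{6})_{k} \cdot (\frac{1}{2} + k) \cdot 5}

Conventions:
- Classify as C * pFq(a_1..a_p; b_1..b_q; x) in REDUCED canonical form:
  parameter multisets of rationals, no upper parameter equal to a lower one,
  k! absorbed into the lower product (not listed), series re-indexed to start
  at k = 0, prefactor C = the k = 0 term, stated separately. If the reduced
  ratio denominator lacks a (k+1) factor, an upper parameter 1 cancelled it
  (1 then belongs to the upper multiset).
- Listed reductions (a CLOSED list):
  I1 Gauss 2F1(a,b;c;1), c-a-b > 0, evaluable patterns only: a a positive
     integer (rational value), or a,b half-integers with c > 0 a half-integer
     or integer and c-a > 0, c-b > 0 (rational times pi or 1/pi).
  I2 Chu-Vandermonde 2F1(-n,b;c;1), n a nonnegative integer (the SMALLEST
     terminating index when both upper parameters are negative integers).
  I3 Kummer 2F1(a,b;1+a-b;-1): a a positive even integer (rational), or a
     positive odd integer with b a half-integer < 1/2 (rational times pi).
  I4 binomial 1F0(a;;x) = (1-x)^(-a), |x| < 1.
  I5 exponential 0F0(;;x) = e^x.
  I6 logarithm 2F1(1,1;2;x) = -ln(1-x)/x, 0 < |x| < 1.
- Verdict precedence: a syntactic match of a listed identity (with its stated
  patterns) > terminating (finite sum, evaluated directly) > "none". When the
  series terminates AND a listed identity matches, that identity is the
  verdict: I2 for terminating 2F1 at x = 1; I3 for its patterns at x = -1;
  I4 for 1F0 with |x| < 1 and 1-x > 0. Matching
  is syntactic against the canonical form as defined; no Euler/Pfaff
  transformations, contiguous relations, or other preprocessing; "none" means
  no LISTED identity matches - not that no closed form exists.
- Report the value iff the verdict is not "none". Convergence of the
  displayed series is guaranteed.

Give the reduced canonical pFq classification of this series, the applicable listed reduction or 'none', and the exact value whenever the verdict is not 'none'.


This is \frac{8}{5} * 2F1(-3, \frac{1}{2}; -\frac{1}{6}; 1) in reduced canonical form. Verdict: Chu-Vandermonde (I2) applies (terminating 2F1 at x = 1 with n = 3, b = 1/2, c = -\frac{1}{6}). Exact value: \frac{512}{275}.

Key step: t_0 = \frac{8}{5} here, and the (2k)!/(4^k k!) block (C = 8/5, x = 1) is the Pochhammer (1/2)_k.
Step ratio: r(k) = 1 * (k-3) (k+\frac{1}{2}) / [(k-\frac{1}{6}) (k+1)] ; factor over Q: parameters, x = 1, and C = \frac{8}{5}.
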